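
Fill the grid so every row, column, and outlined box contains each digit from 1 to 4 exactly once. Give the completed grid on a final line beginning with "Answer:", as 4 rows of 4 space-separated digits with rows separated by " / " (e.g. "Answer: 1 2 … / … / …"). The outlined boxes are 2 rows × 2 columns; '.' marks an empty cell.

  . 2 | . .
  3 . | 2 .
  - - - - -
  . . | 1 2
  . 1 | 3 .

Step 1. [r3c1∈{4}] nothing but 4 survives at r3c1. So r3c1=4.
Step 2. [r1c4∈{1,3,4}] row 1 places 3 nowhere but r1c4, so r1c4=3.
Step 3. [r4c4∈{4}] r4c4's peers cover all but 4 ⇒ r4c4=4.
Step 4. [r1c1∈{1}] only 1 remains possible at r1c1, so r1c1=1.
Step 5. [r1c3∈{4}] r1c3 is down to just 4. So r1c3=4.
Step 6. [r4c1∈{2}] nothing but 2 survives at r4c1 ⇒ r4c1=2.
Step 7. [r2c4∈{1}] r2c4 has the single candidate 1 ⇒ r2c4=1.
Step 8. [r2c2∈{4}] r2c2 is down to just 4 ⇒ r2c2=4.
Step 9. [r3c2∈{3}] only 3 remains possible at r3c2, so r3c2=3.

Answer: 1 2 4 3 / 3 4 2 1 / 4 3 1 2 / 2 1 3 4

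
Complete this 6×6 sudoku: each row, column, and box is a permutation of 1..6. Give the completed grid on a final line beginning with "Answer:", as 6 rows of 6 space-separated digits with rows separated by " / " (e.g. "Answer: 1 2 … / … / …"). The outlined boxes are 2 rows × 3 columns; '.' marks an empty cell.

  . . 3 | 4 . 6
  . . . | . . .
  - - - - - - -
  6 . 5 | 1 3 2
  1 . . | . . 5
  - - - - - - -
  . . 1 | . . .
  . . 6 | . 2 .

Step 1. [r2c4∈{2,3,5}] in col 4, 2 fits only at r2c4. So r2c4=2.
Step 2. [r3c2∈{4}] r3c2's peers cover all but 4 ⇒ r3c2=4.
Step 3. [r2c6∈{1,3}] 3 has one home in row 2: r2c6 ⇒ r2c6=3.
Step 4. [r4c2∈{2,3}] 3 has one home in row 4: r4c2. So r4c2=3.
Step 5. [r6c2∈{5}] r6c2 is down to just 5. So r6c2=5.
Step 6. [r5c6∈{4}] r5c6 is down to just 4, so r5c6=4.
Step 7. [r5c4∈{3,5,6}] col 4 places 5 nowhere but r5c4 ⇒ r5c4=5.
Step 8. [r5c2∈{2}] r5c2's peers cover all but 2. So r5c2=2.
Step 9. [r6c1∈{3,4}] across row 6, 4 lands solely at r6c1. So r6c1=4.
Step 10. [r1c2∈{1}] r1c2 is down to just 1, so r1c2=1.
Step 11. [r2c1∈{5}] r2c1 is down to just 5. So r2c1=5.
Step 12. [r4c4∈{6}] r4c4's peers cover all but 6, so r4c4=6.
Step 13. [r1c5∈{5}] nothing but 5 survives at r1c5. So r1c5=5.
Step 14. [r5c5∈{6}] r5c5 has the single candidate 6 ⇒ r5c5=6.
Step 15. [r2c2∈{6}] r2c2 has the single candidate 6, so r2c2=6.
Step 16. [r4c5∈{4}] nothing but 4 survives at r4c5. So r4c5=4.
Step 17. [r5c1∈{3}] r5c1 is down to just 3 ⇒ r5c1=3.
Step 18. [r6c6∈{1}] r6c6 is down to just 1, so r6c6=1.
Step 19. [r2c5∈{1}] r2c5's peers cover all but 1. So r2c5=1.
Step 20. [r1c1∈{2}] nothing but 2 survives at r1c1, so r1c1=2.
Step 21. [r2c3∈{4}] only 4 remains possible at r2c3, so r2c3=4.
Step 22. [r6c4∈{3}] r6c4 is down to just 3. So r6c4=3.
Step 23. [r4c3∈{2}] nothing but 2 survives at r4c3, so r4c3=2.

Answer: 2 1 3 4 5 6 / 5 6 4 2 1 3 / 6 4 5 1 3 2 / 1 3 2 6 4 5 / 3 2 1 5 6 4 / 4 5 6 3 2 1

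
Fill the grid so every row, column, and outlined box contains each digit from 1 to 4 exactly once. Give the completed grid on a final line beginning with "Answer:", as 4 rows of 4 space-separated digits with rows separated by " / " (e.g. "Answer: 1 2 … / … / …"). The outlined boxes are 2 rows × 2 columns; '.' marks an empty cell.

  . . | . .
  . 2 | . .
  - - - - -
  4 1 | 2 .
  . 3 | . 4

Step 1. [r2c3∈{1,3,4}] r2c3 is the only open cell in row 2 admitting 4, so r2c3=4.
Step 2. [r1c3∈{1,3}] 3 has one home in col 3: r1c3 ⇒ r1c3=3.
Step 3. [r2c4∈{1}] r2c4's peers cover all but 1, so r2c4=1.
Step 4. [r2c1∈{3}] r2c1 is down to just 3 ⇒ r2c1=3.
Step 5. [r3c4∈{3}] r3c4's peers cover all but 3, so r3c4=3.
Step 6. [r1c2∈{4}] r1c2 has the single candidate 4. So r1c2=4.
Step 7. [r4c1∈{2}] r4c1 is down to just 2 ⇒ r4c1=2.
Step 8. [r1c4∈{2}] r1c4 has the single candidate 2, so r1c4=2.
Step 9. [r4c3∈{1}] only 1 remains possible at r4c3 ⇒ r4c3=1.
Step 10. [r1c1∈{1}] nothing but 1 survives at r1c1 ⇒ r1c1=1.

Answer: 1 4 3 2 / 3 2 4 1 / 4 1 2 3 / 2 3 1 4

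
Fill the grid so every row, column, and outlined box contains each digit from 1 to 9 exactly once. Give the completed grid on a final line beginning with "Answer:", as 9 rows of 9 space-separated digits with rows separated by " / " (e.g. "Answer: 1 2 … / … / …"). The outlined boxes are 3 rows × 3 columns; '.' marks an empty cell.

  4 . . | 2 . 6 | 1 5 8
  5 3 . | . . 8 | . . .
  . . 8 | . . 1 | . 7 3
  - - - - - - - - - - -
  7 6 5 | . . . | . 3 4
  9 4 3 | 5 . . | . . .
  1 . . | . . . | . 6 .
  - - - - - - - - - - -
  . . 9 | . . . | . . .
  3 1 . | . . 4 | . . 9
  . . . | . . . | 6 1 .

Step 1. [r7c7∈{2,3,4,5,7,8}] across col 7, 3 lands solely at r7c7, so r7c7=3.
Step 2. [r6c3∈{2}] r6c3 is down to just 2, so r6c3=2.
Step 3. [r5c5∈{1,2,6,7,8}] r5c5 is the only open cell in row 5 admitting 6. So r5c5=6.
Step 4. [r2c8∈{2,4,9}] r2c8 is the only open cell in col 8 admitting 9 ⇒ r2c8=9.
Step 5. [r3c5∈{4,5,9}] row 3 places 5 nowhere but r3c5 ⇒ r3c5=5.
Step 6. [r8c7∈{2,5,7,8}] 5 has one home in row 8: r8c7 ⇒ r8c7=5.
Step 7. [r1c3∈{7}] nothing but 7 survives at r1c3, so r1c3=7.
Step 8. [r6c2∈{8}] r6c2 has the single candidate 8. So r6c2=8.
Step 9. [r1c5∈{3,9}] 3 has one home in row 1: r1c5. So r1c5=3.
Step 10. [r3c4∈{4,9}] 9 has one home in box 2: r3c4 ⇒ r3c4=9.
Step 11. [r3c2∈{2}] r3c2 has the single candidate 2 ⇒ r3c2=2.
Step 12. [r8c3∈{6}] nothing but 6 survives at r8c3. So r8c3=6.
Step 13. [r7c4∈{1,6,7,8}] r7c4 is the only open cell in row 7 admitting 6 ⇒ r7c4=6.
Step 14. [r7c5∈{1,2,7,8}] in row 7, 1 fits only at r7c5 ⇒ r7c5=1.
Step 15. [r7c8∈{2,4,8}] across row 7, 4 lands solely at r7c8, so r7c8=4.
Step 16. [r8c8∈{2,8}] box 9 places 8 nowhere but r8c8. So r8c8=8.
Step 17. [r8c4∈{7}] r8c4 is down to just 7, so r8c4=7.
Step 18. [r8c5∈{2}] r8c5 is down to just 2, so r8c5=2.
Step 19. [r5c8∈{2}] only 2 remains possible at r5c8. So r5c8=2.
Step 20. [r5c6∈{7}] r5c6 is down to just 7, so r5c6=7.
Step 21. [r2c4∈{4}] only 4 remains possible at r2c4. So r2c4=4.
Step 22. [r7c6∈{5}] r7c6 has the single candidate 5 ⇒ r7c6=5.
Step 23. [r7c2∈{7}] r7c2 is down to just 7 ⇒ r7c2=7.
Step 24. [r7c9∈{2}] r7c9 is down to just 2 ⇒ r7c9=2.
Step 25. [r6c4∈{3}] nothing but 3 survives at r6c4 ⇒ r6c4=3.
Step 26. [r6c6∈{9}] only 9 remains possible at r6c6, so r6c6=9.
Step 27. [r9c4∈{8}] only 8 remains possible at r9c4. So r9c4=8.
Step 28. [r6c9∈{5,7}] r6c9 is the only open cell in row 6 admitting 5 ⇒ r6c9=5.
Step 29. [r4c7∈{8,9}] row 4 places 9 nowhere but r4c7, so r4c7=9.
Step 30. [r9c6∈{3}] r9c6 has the single candidate 3. So r9c6=3.
Step 31. [r4c5∈{8}] nothing but 8 survives at r4c5. So r4c5=8.
Step 32. [r4c4∈{1}] r4c4 is down to just 1 ⇒ r4c4=1.
Step 33. [r5c9∈{1}] only 1 remains possible at r5c9, so r5c9=1.
Step 34. [r9c5∈{9}] nothing but 9 survives at r9c5, so r9c5=9.
Step 35. [r9c1∈{2}] r9c1 has the single candidate 2 ⇒ r9c1=2.
Step 36. [r2c7∈{2}] r2c7 is down to just 2, so r2c7=2.
Step 37. [r9c2∈{5}] r9c2's peers cover all but 5 ⇒ r9c2=5.
Step 38. [r6c7∈{7}] r6c7's peers cover all but 7, so r6c7=7.
Step 39. [r2c3∈{1}] r2c3's peers cover all but 1. So r2c3=1.
Step 40. [r3c7∈{4}] r3c7 has the single candidate 4. So r3c7=4.
Step 41. [r9c3∈{4}] nothing but 4 survives at r9c3 ⇒ r9c3=4.
Step 42. [r3c1∈{6}] only 6 remains possible at r3c1, so r3c1=6.
Step 43. [r2c5∈{7}] nothing but 7 survives at r2c5 ⇒ r2c5=7.
Step 44. [r2c9∈{6}] nothing but 6 survives at r2c9, so r2c9=6.
Step 45. [r4c6∈{2}] r4c6 is down to just 2, so r4c6=2.
Step 46. [r7c1∈{8}] only 8 remains possible at r7c1, so r7c1=8.
Step 47. [r6c5∈{4}] r6c5 has the single candidate 4. So r6c5=4.
Step 48. [r1c2∈{9}] nothing but 9 survives at r1c2. So r1c2=9.
Step 49. [r9c9∈{7}] nothing but 7 survives at r9c9, so r9c9=7.
Step 50. [r5c7∈{8}] r5c7 has the single candidate 8 ⇒ r5c7=8.

Answer: 4 9 7 2 3 6 1 5 8 / 5 3 1 4 7 8 2 9 6 / 6 2 8 9 5 1 4 7 3 / 7 6 5 1 8 2 9 3 4 / 9 4 3 5 6 7 8 2 1 / 1 8 2 3 4 9 7 6 5 / 8 7 9 6 1 5 3 4 2 / 3 1 6 7 2 4 5 8 9 / 2 5 4 8 9 3 6 1 7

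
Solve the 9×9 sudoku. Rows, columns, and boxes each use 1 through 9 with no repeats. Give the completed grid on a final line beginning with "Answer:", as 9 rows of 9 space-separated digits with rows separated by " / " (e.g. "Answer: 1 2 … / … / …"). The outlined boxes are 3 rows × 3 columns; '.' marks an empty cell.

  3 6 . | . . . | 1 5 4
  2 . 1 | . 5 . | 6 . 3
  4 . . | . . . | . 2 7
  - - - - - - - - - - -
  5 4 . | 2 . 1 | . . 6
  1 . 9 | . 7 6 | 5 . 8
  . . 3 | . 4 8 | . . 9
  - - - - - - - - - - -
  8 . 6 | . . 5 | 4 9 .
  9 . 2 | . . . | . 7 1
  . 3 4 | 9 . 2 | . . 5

Step 1. [r7c4∈{1,3,7}] 7 has one home in box 8: r7c4. So r7c4=7.
Step 2. [r1c4∈{8}] r1c4 is down to just 8, so r1c4=8.
Step 3. [r7c5∈{1,3}] in row 7, 3 fits only at r7c5 ⇒ r7c5=3.
Step 4. [r3c7∈{8,9}] r3c7 is the only open cell in col 7 admitting 9, so r3c7=9.
Step 5. [r9c7∈{8}] r9c7 has the single candidate 8, so r9c7=8.
Step 6. [r2c2∈{7,8,9}] across col 2, 9 lands solely at r2c2, so r2c2=9.
Step 7. [r6c2∈{2,7}] r6c2 is the only open cell in col 2 admitting 7 ⇒ r6c2=7.
Step 8. [r3c4∈{1,3,6}] across col 4, 1 lands solely at r3c4 ⇒ r3c4=1.
Step 9. [r8c4∈{4,6}] across col 4, 6 lands solely at r8c4. So r8c4=6.
Step 10. [r4c8∈{3}] r4c8 has the single candidate 3. So r4c8=3.
Step 11. [r3c2∈{5,8}] 8 has one home in col 2: r3c2 ⇒ r3c2=8.
Step 12. [r2c6∈{4,7}] in row 2, 7 fits only at r2c6. So r2c6=7.
Step 13. [r1c5∈{2,9}] r1c5 is the only open cell in row 1 admitting 2 ⇒ r1c5=2.
Step 14. [r2c4∈{4}] nothing but 4 survives at r2c4, so r2c4=4.
Step 15. [r9c5∈{1}] r9c5 is down to just 1. So r9c5=1.
Step 16. [r6c4∈{5}] r6c4 has the single candidate 5. So r6c4=5.
Step 17. [r1c3∈{7}] r1c3's peers cover all but 7. So r1c3=7.
Step 18. [r1c6∈{9}] r1c6 is down to just 9, so r1c6=9.
Step 19. [r4c7∈{7}] r4c7 is down to just 7. So r4c7=7.
Step 20. [r8c5∈{8}] nothing but 8 survives at r8c5. So r8c5=8.
Step 21. [r4c5∈{9}] r4c5 is down to just 9. So r4c5=9.
Step 22. [r2c8∈{8}] r2c8 has the single candidate 8, so r2c8=8.
Step 23. [r6c1∈{6}] r6c1's peers cover all but 6 ⇒ r6c1=6.
Step 24. [r8c2∈{5}] r8c2's peers cover all but 5 ⇒ r8c2=5.
Step 25. [r4c3∈{8}] nothing but 8 survives at r4c3. So r4c3=8.
Step 26. [r6c8∈{1}] r6c8's peers cover all but 1, so r6c8=1.
Step 27. [r8c7∈{3}] nothing but 3 survives at r8c7. So r8c7=3.
Step 28. [r3c6∈{3}] r3c6 is down to just 3. So r3c6=3.
Step 29. [r5c8∈{4}] only 4 remains possible at r5c8, so r5c8=4.
Step 30. [r7c2∈{1}] nothing but 1 survives at r7c2. So r7c2=1.
Step 31. [r5c4∈{3}] nothing but 3 survives at r5c4 ⇒ r5c4=3.
Step 32. [r7c9∈{2}] nothing but 2 survives at r7c9, so r7c9=2.
Step 33. [r5c2∈{2}] r5c2's peers cover all but 2, so r5c2=2.
Step 34. [r9c1∈{7}] r9c1's peers cover all but 7. So r9c1=7.
Step 35. [r3c3∈{5}] only 5 remains possible at r3c3 ⇒ r3c3=5.
Step 36. [r6c7∈{2}] r6c7 has the single candidate 2. So r6c7=2.
Step 37. [r9c8∈{6}] only 6 remains possible at r9c8. So r9c8=6.
Step 38. [r8c6∈{4}] r8c6 has the single candidate 4, so r8c6=4.
Step 39. [r3c5∈{6}] only 6 remains possible at r3c5, so r3c5=6.

Answer: 3 6 7 8 2 9 1 5 4 / 2 9 1 4 5 7 6 8 3 / 4 8 5 1 6 3 9 2 7 / 5 4 8 2 9 1 7 3 6 / 1 2 9 3 7 6 5 4 8 / 6 7 3 5 4 8 2 1 9 / 8 1 6 7 3 5 4 9 2 / 9 5 2 6 8 4 3 7 1 / 7 3 4 9 1 2 8 6 5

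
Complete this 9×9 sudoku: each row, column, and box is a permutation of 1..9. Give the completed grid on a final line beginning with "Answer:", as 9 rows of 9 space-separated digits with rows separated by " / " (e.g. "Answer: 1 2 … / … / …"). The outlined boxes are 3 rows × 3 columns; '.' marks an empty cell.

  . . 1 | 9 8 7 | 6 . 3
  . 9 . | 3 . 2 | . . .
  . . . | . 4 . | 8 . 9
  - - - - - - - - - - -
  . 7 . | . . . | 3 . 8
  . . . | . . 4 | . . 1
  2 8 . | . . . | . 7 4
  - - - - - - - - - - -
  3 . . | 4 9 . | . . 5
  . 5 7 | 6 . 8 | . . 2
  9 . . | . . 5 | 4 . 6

Step 1. [r7c6∈{1}] r7c6 has the single candidate 1 ⇒ r7c6=1.
Step 2. [r5c7∈{2,5,9}] col 7 places 2 nowhere but r5c7 ⇒ r5c7=2.
Step 3. [r4c1∈{1,4,5,6}] 1 has one home in box 4: r4c1. So r4c1=1.
Step 4. [r3c6∈{6}] only 6 remains possible at r3c6. So r3c6=6.
Step 5. [r2c1∈{4,5,6,7,8}] in col 1, 8 fits only at r2c1 ⇒ r2c1=8.
Step 6. [r5c1∈{5,6}] in col 1, 6 fits only at r5c1 ⇒ r5c1=6.
Step 7. [r1c2∈{2,4}] 4 has one home in col 2: r1c2, so r1c2=4.
Step 8. [r6c6∈{3,9}] 3 has one home in col 6: r6c6. So r6c6=3.
Step 9. [r1c1∈{5}] r1c1 is down to just 5 ⇒ r1c1=5.
Step 10. [r4c8∈{5,6,9}] r4c8 is the only open cell in col 8 admitting 6. So r4c8=6.
Step 11. [r2c8∈{1,4,5}] 4 has one home in row 2: r2c8. So r2c8=4.
Step 12. [r5c2∈{3}] only 3 remains possible at r5c2. So r5c2=3.
Step 13. [r3c2∈{2}] r3c2's peers cover all but 2, so r3c2=2.
Step 14. [r7c3∈{2,6,8}] across row 7, 2 lands solely at r7c3. So r7c3=2.
Step 15. [r8c5∈{3}] r8c5's peers cover all but 3 ⇒ r8c5=3.
Step 16. [r9c8∈{1,3,8}] row 9 places 3 nowhere but r9c8 ⇒ r9c8=3.
Step 17. [r5c4∈{5,7,8}] in row 5, 8 fits only at r5c4, so r5c4=8.
Step 18. [r9c4∈{2,7}] col 4 places 7 nowhere but r9c4. So r9c4=7.
Step 19. [r6c5∈{1,5,6}] row 6 places 6 nowhere but r6c5 ⇒ r6c5=6.
Step 20. [r2c5∈{1,5}] r2c5 is the only open cell in col 5 admitting 1. So r2c5=1.
Step 21. [r3c4∈{5}] nothing but 5 survives at r3c4. So r3c4=5.
Step 22. [r5c8∈{5,9}] across col 8, 5 lands solely at r5c8. So r5c8=5.
Step 23. [r6c3∈{5,9}] row 6 places 5 nowhere but r6c3, so r6c3=5.
Step 24. [r8c7∈{1,9}] 1 has one home in col 7: r8c7 ⇒ r8c7=1.
Step 25. [r4c3∈{4,9}] in row 4, 4 fits only at r4c3 ⇒ r4c3=4.
Step 26. [r4c4∈{2}] nothing but 2 survives at r4c4. So r4c4=2.
Step 27. [r2c9∈{7}] only 7 remains possible at r2c9, so r2c9=7.
Step 28. [r3c1∈{7}] r3c1 has the single candidate 7 ⇒ r3c1=7.
Step 29. [r3c3∈{3}] r3c3 has the single candidate 3. So r3c3=3.
Step 30. [r5c5∈{7}] only 7 remains possible at r5c5. So r5c5=7.
Step 31. [r9c5∈{2}] r9c5 has the single candidate 2 ⇒ r9c5=2.
Step 32. [r9c3∈{8}] r9c3's peers cover all but 8 ⇒ r9c3=8.
Step 33. [r2c3∈{6}] only 6 remains possible at r2c3, so r2c3=6.
Step 34. [r1c8∈{2}] r1c8's peers cover all but 2. So r1c8=2.
Step 35. [r8c1∈{4}] r8c1 is down to just 4. So r8c1=4.
Step 36. [r3c8∈{1}] only 1 remains possible at r3c8, so r3c8=1.
Step 37. [r6c4∈{1}] r6c4 is down to just 1, so r6c4=1.
Step 38. [r6c7∈{9}] r6c7 is down to just 9 ⇒ r6c7=9.
Step 39. [r5c3∈{9}] nothing but 9 survives at r5c3, so r5c3=9.
Step 40. [r8c8∈{9}] r8c8 is down to just 9, so r8c8=9.
Step 41. [r4c5∈{5}] r4c5 has the single candidate 5, so r4c5=5.
Step 42. [r7c2∈{6}] r7c2 has the single candidate 6 ⇒ r7c2=6.
Step 43. [r7c7∈{7}] r7c7's peers cover all but 7 ⇒ r7c7=7.
Step 44. [r9c2∈{1}] r9c2's peers cover all but 1, so r9c2=1.
Step 45. [r2c7∈{5}] r2c7 has the single candidate 5, so r2c7=5.
Step 46. [r4c6∈{9}] only 9 remains possible at r4c6, so r4c6=9.
Step 47. [r7c8∈{8}] r7c8 has the single candidate 8, so r7c8=8.

Answer: 5 4 1 9 8 7 6 2 3 / 8 9 6 3 1 2 5 4 7 / 7 2 3 5 4 6 8 1 9 / 1 7 4 2 5 9 3 6 8 / 6 3 9 8 7 4 2 5 1 / 2 8 5 1 6 3 9 7 4 / 3 6 2 4 9 1 7 8 5 / 4 5 7 6 3 8 1 9 2 / 9 1 8 7 2 5 4 3 6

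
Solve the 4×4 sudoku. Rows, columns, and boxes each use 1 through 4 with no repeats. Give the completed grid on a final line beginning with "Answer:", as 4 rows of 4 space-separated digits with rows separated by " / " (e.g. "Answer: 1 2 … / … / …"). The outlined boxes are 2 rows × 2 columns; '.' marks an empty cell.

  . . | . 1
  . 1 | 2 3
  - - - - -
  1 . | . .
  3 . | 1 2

Step 1. [r1c3∈{4}] r1c3 is down to just 4 ⇒ r1c3=4.
Step 2. [r3c2∈{2,4}] across row 3, 2 lands solely at r3c2 ⇒ r3c2=2.
Step 3. [r1c2∈{3}] r1c2 is down to just 3. So r1c2=3.
Step 4. [r3c4∈{4}] nothing but 4 survives at r3c4 ⇒ r3c4=4.
Step 5. [r4c2∈{4}] only 4 remains possible at r4c2 ⇒ r4c2=4.
Step 6. [r3c3∈{3}] r3c3's peers cover all but 3. So r3c3=3.
Step 7. [r2c1∈{4}] r2c1 is down to just 4. So r2c1=4.
Step 8. [r1c1∈{2}] nothing but 2 survives at r1c1 ⇒ r1c1=2.

Answer: 2 3 4 1 / 4 1 2 3 / 1 2 3 4 / 3 4 1 2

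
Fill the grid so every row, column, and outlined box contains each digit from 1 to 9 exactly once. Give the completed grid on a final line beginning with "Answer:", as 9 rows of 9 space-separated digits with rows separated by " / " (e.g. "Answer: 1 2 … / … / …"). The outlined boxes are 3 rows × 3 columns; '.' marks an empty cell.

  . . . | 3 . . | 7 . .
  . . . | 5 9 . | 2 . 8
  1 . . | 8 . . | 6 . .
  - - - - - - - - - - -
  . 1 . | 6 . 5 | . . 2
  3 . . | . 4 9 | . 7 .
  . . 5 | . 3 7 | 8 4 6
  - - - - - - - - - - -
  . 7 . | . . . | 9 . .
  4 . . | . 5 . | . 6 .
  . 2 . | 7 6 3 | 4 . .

Step 1. [r7c8∈{1,2,3,5,8}] in col 8, 2 fits only at r7c8, so r7c8=2.
Step 2. [r4c3∈{4,7,8,9}] across row 4, 4 lands solely at r4c3. So r4c3=4.
Step 3. [r6c2∈{9}] only 9 remains possible at r6c2 ⇒ r6c2=9.
Step 4. [r6c4∈{1,2}] across row 6, 1 lands solely at r6c4. So r6c4=1.
Step 5. [r9c8∈{1,5,8}] col 8 places 8 nowhere but r9c8. So r9c8=8.
Step 6. [r4c8∈{3,9}] row 4 places 9 nowhere but r4c8 ⇒ r4c8=9.
Step 7. [r8c9∈{1,3,7}] across row 8, 7 lands solely at r8c9. So r8c9=7.
Step 8. [r3c5∈{2,7}] in col 5, 7 fits only at r3c5 ⇒ r3c5=7.
Step 9. [r1c5∈{1,2}] across col 5, 2 lands solely at r1c5 ⇒ r1c5=2.
Step 10. [r3c6∈{4}] nothing but 4 survives at r3c6 ⇒ r3c6=4.
Step 11. [r7c5∈{1,8}] across col 5, 1 lands solely at r7c5. So r7c5=1.
Step 12. [r1c9∈{1,4,5,9}] in col 9, 4 fits only at r1c9, so r1c9=4.
Step 13. [r3c9∈{3,5,9}] across col 9, 9 lands solely at r3c9. So r3c9=9.
Step 14. [r2c3∈{3,6,7}] 7 has one home in col 3: r2c3, so r2c3=7.
Step 15. [r2c1∈{6}] r2c1 is down to just 6, so r2c1=6.
Step 16. [r7c9∈{3,5}] r7c9 is the only open cell in col 9 admitting 3. So r7c9=3.
Step 17. [r7c6∈{8}] r7c6's peers cover all but 8 ⇒ r7c6=8.
Step 18. [r8c7∈{1}] nothing but 1 survives at r8c7, so r8c7=1.
Step 19. [r8c4∈{2,9}] 9 has one home in col 4: r8c4. So r8c4=9.
Step 20. [r2c6∈{1}] only 1 remains possible at r2c6. So r2c6=1.
Step 21. [r7c1∈{5}] r7c1 has the single candidate 5 ⇒ r7c1=5.
Step 22. [r2c8∈{3}] nothing but 3 survives at r2c8. So r2c8=3.
Step 23. [r9c1∈{9}] r9c1's peers cover all but 9. So r9c1=9.
Step 24. [r1c1∈{8}] only 8 remains possible at r1c1. So r1c1=8.
Step 25. [r5c2∈{6,8}] r5c2 is the only open cell in col 2 admitting 6, so r5c2=6.
Step 26. [r8c2∈{3,8}] across col 2, 8 lands solely at r8c2 ⇒ r8c2=8.
Step 27. [r3c2∈{3,5}] r3c2 is the only open cell in col 2 admitting 3. So r3c2=3.
Step 28. [r3c8∈{5}] r3c8 is down to just 5. So r3c8=5.
Step 29. [r3c3∈{2}] nothing but 2 survives at r3c3, so r3c3=2.
Step 30. [r5c9∈{1,5}] row 5 places 1 nowhere but r5c9, so r5c9=1.
Step 31. [r4c1∈{7}] r4c1 is down to just 7, so r4c1=7.
Step 32. [r4c5∈{8}] r4c5's peers cover all but 8, so r4c5=8.
Step 33. [r7c3∈{6}] r7c3 is down to just 6 ⇒ r7c3=6.
Step 34. [r5c3∈{8}] only 8 remains possible at r5c3, so r5c3=8.
Step 35. [r1c6∈{6}] only 6 remains possible at r1c6 ⇒ r1c6=6.
Step 36. [r5c7∈{5}] nothing but 5 survives at r5c7. So r5c7=5.
Step 37. [r5c4∈{2}] r5c4 has the single candidate 2, so r5c4=2.
Step 38. [r8c3∈{3}] r8c3's peers cover all but 3 ⇒ r8c3=3.
Step 39. [r2c2∈{4}] r2c2's peers cover all but 4, so r2c2=4.
Step 40. [r1c3∈{9}] r1c3 is down to just 9 ⇒ r1c3=9.
Step 41. [r1c8∈{1}] r1c8 has the single candidate 1. So r1c8=1.
Step 42. [r4c7∈{3}] only 3 remains possible at r4c7 ⇒ r4c7=3.
Step 43. [r7c4∈{4}] r7c4 is down to just 4, so r7c4=4.
Step 44. [r6c1∈{2}] only 2 remains possible at r6c1, so r6c1=2.
Step 45. [r9c9∈{5}] r9c9 is down to just 5. So r9c9=5.
Step 46. [r9c3∈{1}] r9c3 has the single candidate 1. So r9c3=1.
Step 47. [r1c2∈{5}] r1c2's peers cover all but 5, so r1c2=5.
Step 48. [r8c6∈{2}] r8c6's peers cover all but 2 ⇒ r8c6=2.

Answer: 8 5 9 3 2 6 7 1 4 / 6 4 7 5 9 1 2 3 8 / 1 3 2 8 7 4 6 5 9 / 7 1 4 6 8 5 3 9 2 / 3 6 8 2 4 9 5 7 1 / 2 9 5 1 3 7 8 4 6 / 5 7 6 4 1 8 9 2 3 / 4 8 3 9 5 2 1 6 7 / 9 2 1 7 6 3 4 8 5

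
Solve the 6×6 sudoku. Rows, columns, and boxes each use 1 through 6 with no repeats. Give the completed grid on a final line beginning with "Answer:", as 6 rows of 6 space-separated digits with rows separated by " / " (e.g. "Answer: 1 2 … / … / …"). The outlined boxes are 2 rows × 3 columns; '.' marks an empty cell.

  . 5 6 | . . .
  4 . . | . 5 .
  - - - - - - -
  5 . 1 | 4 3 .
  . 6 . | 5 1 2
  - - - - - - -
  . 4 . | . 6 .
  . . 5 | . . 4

Step 1. [r6c5∈{2}] nothing but 2 survives at r6c5. So r6c5=2.
Step 2. [r4c1∈{3}] r4c1 is down to just 3, so r4c1=3.
Step 3. [r2c4∈{1,2,3,6}] in col 4, 6 fits only at r2c4, so r2c4=6.
Step 4. [r1c4∈{1,2,3}] across col 4, 2 lands solely at r1c4, so r1c4=2.
Step 5. [r1c1∈{1}] r1c1 has the single candidate 1 ⇒ r1c1=1.
Step 6. [r6c2∈{1,3}] col 2 places 1 nowhere but r6c2, so r6c2=1.
Step 7. [r5c3∈{2,3}] 3 has one home in box 5: r5c3. So r5c3=3.
Step 8. [r2c2∈{2,3}] in col 2, 3 fits only at r2c2, so r2c2=3.
Step 9. [r5c4∈{1}] only 1 remains possible at r5c4, so r5c4=1.
Step 10. [r5c6∈{5}] r5c6 is down to just 5, so r5c6=5.
Step 11. [r5c1∈{2}] nothing but 2 survives at r5c1. So r5c1=2.
Step 12. [r3c2∈{2}] r3c2 is down to just 2 ⇒ r3c2=2.
Step 13. [r6c1∈{6}] r6c1's peers cover all but 6. So r6c1=6.
Step 14. [r3c6∈{6}] r3c6 has the single candidate 6, so r3c6=6.
Step 15. [r1c6∈{3}] only 3 remains possible at r1c6. So r1c6=3.
Step 16. [r1c5∈{4}] only 4 remains possible at r1c5 ⇒ r1c5=4.
Step 17. [r6c4∈{3}] r6c4 has the single candidate 3. So r6c4=3.
Step 18. [r4c3∈{4}] only 4 remains possible at r4c3 ⇒ r4c3=4.
Step 19. [r2c6∈{1}] only 1 remains possible at r2c6, so r2c6=1.
Step 20. [r2c3∈{2}] only 2 remains possible at r2c3. So r2c3=2.

Answer: 1 5 6 2 4 3 / 4 3 2 6 5 1 / 5 2 1 4 3 6 / 3 6 4 5 1 2 / 2 4 3 1 6 5 / 6 1 5 3 2 4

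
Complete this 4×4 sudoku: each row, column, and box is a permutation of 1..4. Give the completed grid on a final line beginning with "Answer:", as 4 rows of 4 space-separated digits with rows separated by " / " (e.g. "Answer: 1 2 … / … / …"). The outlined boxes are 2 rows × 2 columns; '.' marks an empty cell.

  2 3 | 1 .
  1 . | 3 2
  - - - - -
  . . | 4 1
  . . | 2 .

Step 1. [r4c1∈{3,4}] 4 has one home in col 1: r4c1, so r4c1=4.
Step 2. [r4c2∈{1}] only 1 remains possible at r4c2 ⇒ r4c2=1.
Step 3. [r3c1∈{3}] r3c1 has the single candidate 3 ⇒ r3c1=3.
Step 4. [r1c4∈{4}] r1c4 is down to just 4 ⇒ r1c4=4.
Step 5. [r2c2∈{4}] only 4 remains possible at r2c2, so r2c2=4.
Step 6. [r3c2∈{2}] nothing but 2 survives at r3c2. So r3c2=2.
Step 7. [r4c4∈{3}] r4c4's peers cover all but 3, so r4c4=3.

Answer: 2 3 1 4 / 1 4 3 2 / 3 2 4 1 / 4 1 2 3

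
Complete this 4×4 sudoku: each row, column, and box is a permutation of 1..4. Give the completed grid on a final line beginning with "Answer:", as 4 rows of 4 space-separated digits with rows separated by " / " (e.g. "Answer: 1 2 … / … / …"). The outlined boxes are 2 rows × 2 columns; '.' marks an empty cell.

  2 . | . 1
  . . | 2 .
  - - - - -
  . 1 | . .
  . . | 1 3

Step 1. [r2c4∈{4}] r2c4's peers cover all but 4 ⇒ r2c4=4.
Step 2. [r1c2∈{3,4}] 4 has one home in row 1: r1c2, so r1c2=4.
Step 3. [r3c1∈{3,4}] row 3 places 3 nowhere but r3c1, so r3c1=3.
Step 4. [r3c3∈{4}] r3c3 has the single candidate 4, so r3c3=4.
Step 5. [r3c4∈{2}] nothing but 2 survives at r3c4 ⇒ r3c4=2.
Step 6. [r1c3∈{3}] only 3 remains possible at r1c3 ⇒ r1c3=3.
Step 7. [r4c2∈{2}] nothing but 2 survives at r4c2. So r4c2=2.
Step 8. [r4c1∈{4}] only 4 remains possible at r4c1. So r4c1=4.
Step 9. [r2c1∈{1}] nothing but 1 survives at r2c1. So r2c1=1.
Step 10. [r2c2∈{3}] only 3 remains possible at r2c2. So r2c2=3.

Answer: 2 4 3 1 / 1 3 2 4 / 3 1 4 2 / 4 2 1 3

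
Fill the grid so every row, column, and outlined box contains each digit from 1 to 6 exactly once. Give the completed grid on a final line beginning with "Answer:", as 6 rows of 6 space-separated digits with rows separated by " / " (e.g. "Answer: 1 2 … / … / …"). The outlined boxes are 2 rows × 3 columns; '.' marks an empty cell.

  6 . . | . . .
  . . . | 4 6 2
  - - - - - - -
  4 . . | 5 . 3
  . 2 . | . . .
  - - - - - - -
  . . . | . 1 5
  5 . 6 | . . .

Step 1. [r1c3∈{1,2,3,4,5}] across row 1, 2 lands solely at r1c3 ⇒ r1c3=2.
Step 2. [r6c2∈{1,3,4}] in row 6, 1 fits only at r6c2, so r6c2=1.
Step 3. [r4c3∈{1,3,5}] across row 4, 5 lands solely at r4c3, so r4c3=5.
Step 4. [r1c2∈{3,4,5}] in row 1, 4 fits only at r1c2, so r1c2=4.
Step 5. [r5c2∈{3}] r5c2 is down to just 3. So r5c2=3.
Step 6. [r4c6∈{1,4,6}] in col 6, 6 fits only at r4c6. So r4c6=6.
Step 7. [r4c1∈{1,3}] across row 4, 3 lands solely at r4c1 ⇒ r4c1=3.
Step 8. [r3c3∈{1}] r3c3's peers cover all but 1 ⇒ r3c3=1.
Step 9. [r6c6∈{4}] only 4 remains possible at r6c6. So r6c6=4.
Step 10. [r1c6∈{1}] r1c6's peers cover all but 1. So r1c6=1.
Step 11. [r1c4∈{3}] r1c4's peers cover all but 3. So r1c4=3.
Step 12. [r6c4∈{2}] only 2 remains possible at r6c4. So r6c4=2.
Step 13. [r6c5∈{3}] nothing but 3 survives at r6c5 ⇒ r6c5=3.
Step 14. [r5c1∈{2}] r5c1 is down to just 2. So r5c1=2.
Step 15. [r2c3∈{3}] r2c3's peers cover all but 3. So r2c3=3.
Step 16. [r3c2∈{6}] only 6 remains possible at r3c2. So r3c2=6.
Step 17. [r5c4∈{6}] r5c4's peers cover all but 6 ⇒ r5c4=6.
Step 18. [r5c3∈{4}] only 4 remains possible at r5c3 ⇒ r5c3=4.
Step 19. [r3c5∈{2}] r3c5 is down to just 2. So r3c5=2.
Step 20. [r1c5∈{5}] nothing but 5 survives at r1c5, so r1c5=5.
Step 21. [r4c5∈{4}] nothing but 4 survives at r4c5, so r4c5=4.
Step 22. [r4c4∈{1}] r4c4 is down to just 1, so r4c4=1.
Step 23. [r2c2∈{5}] nothing but 5 survives at r2c2 ⇒ r2c2=5.
Step 24. [r2c1∈{1}] r2c1 has the single candidate 1 ⇒ r2c1=1.

Answer: 6 4 2 3 5 1 / 1 5 3 4 6 2 / 4 6 1 5 2 3 / 3 2 5 1 4 6 / 2 3 4 6 1 5 / 5 1 6 2 3 4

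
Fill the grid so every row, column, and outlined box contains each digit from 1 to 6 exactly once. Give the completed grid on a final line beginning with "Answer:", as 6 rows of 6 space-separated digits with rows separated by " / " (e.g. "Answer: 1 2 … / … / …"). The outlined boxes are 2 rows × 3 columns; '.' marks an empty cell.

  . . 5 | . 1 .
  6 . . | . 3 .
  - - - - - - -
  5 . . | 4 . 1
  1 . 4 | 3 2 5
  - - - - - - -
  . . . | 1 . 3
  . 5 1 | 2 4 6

Step 1. [r2c3∈{2}] nothing but 2 survives at r2c3 ⇒ r2c3=2.
Step 2. [r4c2∈{6}] r4c2's peers cover all but 6, so r4c2=6.
Step 3. [r3c2∈{2,3}] r3c2 is the only open cell in row 3 admitting 2 ⇒ r3c2=2.
Step 4. [r5c2∈{4}] r5c2 has the single candidate 4 ⇒ r5c2=4.
Step 5. [r1c1∈{3,4}] across col 1, 4 lands solely at r1c1, so r1c1=4.
Step 6. [r2c6∈{4}] r2c6 has the single candidate 4, so r2c6=4.
Step 7. [r5c3∈{6}] r5c3 has the single candidate 6 ⇒ r5c3=6.
Step 8. [r6c1∈{3}] nothing but 3 survives at r6c1, so r6c1=3.
Step 9. [r2c4∈{5}] nothing but 5 survives at r2c4. So r2c4=5.
Step 10. [r5c5∈{5}] r5c5 is down to just 5 ⇒ r5c5=5.
Step 11. [r1c6∈{2}] r1c6 has the single candidate 2, so r1c6=2.
Step 12. [r1c4∈{6}] r1c4's peers cover all but 6, so r1c4=6.
Step 13. [r3c5∈{6}] r3c5's peers cover all but 6. So r3c5=6.
Step 14. [r3c3∈{3}] r3c3's peers cover all but 3, so r3c3=3.
Step 15. [r5c1∈{2}] r5c1 has the single candidate 2, so r5c1=2.
Step 16. [r1c2∈{3}] r1c2 is down to just 3 ⇒ r1c2=3.
Step 17. [r2c2∈{1}] r2c2 has the single candidate 1. So r2c2=1.

Answer: 4 3 5 6 1 2 / 6 1 2 5 3 4 / 5 2 3 4 6 1 / 1 6 4 3 2 5 / 2 4 6 1 5 3 / 3 5 1 2 4 6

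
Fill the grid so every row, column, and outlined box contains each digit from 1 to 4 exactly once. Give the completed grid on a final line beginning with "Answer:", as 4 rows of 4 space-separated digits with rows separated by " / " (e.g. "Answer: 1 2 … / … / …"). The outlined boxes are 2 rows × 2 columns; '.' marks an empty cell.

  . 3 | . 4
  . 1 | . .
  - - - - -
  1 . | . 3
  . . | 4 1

Step 1. [r2c4∈{2}] r2c4's peers cover all but 2, so r2c4=2.
Step 2. [r4c2∈{2}] only 2 remains possible at r4c2 ⇒ r4c2=2.
Step 3. [r3c2∈{4}] r3c2 is down to just 4, so r3c2=4.
Step 4. [r1c3∈{1}] only 1 remains possible at r1c3. So r1c3=1.
Step 5. [r2c3∈{3}] r2c3 is down to just 3, so r2c3=3.
Step 6. [r2c1∈{4}] r2c1 has the single candidate 4 ⇒ r2c1=4.
Step 7. [r1c1∈{2}] r1c1 has the single candidate 2 ⇒ r1c1=2.
Step 8. [r4c1∈{3}] r4c1 has the single candidate 3 ⇒ r4c1=3.
Step 9. [r3c3∈{2}] r3c3's peers cover all but 2, so r3c3=2.

Answer: 2 3 1 4 / 4 1 3 2 / 1 4 2 3 / 3 2 4 1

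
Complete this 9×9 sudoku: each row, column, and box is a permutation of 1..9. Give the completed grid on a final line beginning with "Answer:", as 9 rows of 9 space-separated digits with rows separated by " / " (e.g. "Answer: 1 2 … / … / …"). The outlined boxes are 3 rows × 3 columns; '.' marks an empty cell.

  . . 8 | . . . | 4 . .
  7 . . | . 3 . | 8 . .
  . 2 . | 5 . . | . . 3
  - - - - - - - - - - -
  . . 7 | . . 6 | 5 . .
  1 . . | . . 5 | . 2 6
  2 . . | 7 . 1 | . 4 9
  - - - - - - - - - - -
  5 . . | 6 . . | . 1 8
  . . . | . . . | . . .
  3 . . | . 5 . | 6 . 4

Step 1. [r6c5∈{8}] only 8 remains possible at r6c5, so r6c5=8.
Step 2. [r5c2∈{3,4,8,9}] in row 5, 8 fits only at r5c2. So r5c2=8.
Step 3. [r3c7∈{1,7,9}] in col 7, 1 fits only at r3c7. So r3c7=1.
Step 4. [r1c2∈{1,3,5,6,9}] row 1 places 3 nowhere but r1c2. So r1c2=3.
Step 5. [r8c1∈{4,6,8,9}] across col 1, 8 lands solely at r8c1, so r8c1=8.
Step 6. [r6c7∈{3}] r6c7 is down to just 3. So r6c7=3.
Step 7. [r7c6∈{2,3,4,7,9}] in row 7, 3 fits only at r7c6. So r7c6=3.
Step 8. [r4c4∈{2,3,4,9}] row 4 places 3 nowhere but r4c4 ⇒ r4c4=3.
Step 9. [r4c5∈{2,4,9}] across row 4, 2 lands solely at r4c5. So r4c5=2.
Step 10. [r3c6∈{4,7,8,9}] row 3 places 8 nowhere but r3c6 ⇒ r3c6=8.
Step 11. [r8c8∈{3,5,7,9}] in row 8, 3 fits only at r8c8. So r8c8=3.
Step 12. [r8c9∈{2,5,7}] row 8 places 5 nowhere but r8c9, so r8c9=5.
Step 13. [r1c9∈{2,7}] across col 9, 7 lands solely at r1c9. So r1c9=7.
Step 14. [r3c5∈{4,6,7,9}] row 3 places 7 nowhere but r3c5, so r3c5=7.
Step 15. [r9c8∈{7,9}] col 8 places 7 nowhere but r9c8 ⇒ r9c8=7.
Step 16. [r8c6∈{2,4,7,9}] in col 6, 7 fits only at r8c6 ⇒ r8c6=7.
Step 17. [r2c6∈{2,4,9}] in col 6, 4 fits only at r2c6. So r2c6=4.
Step 18. [r1c5∈{1,6,9}] in col 5, 6 fits only at r1c5. So r1c5=6.
Step 19. [r1c1∈{9}] r1c1's peers cover all but 9 ⇒ r1c1=9.
Step 20. [r9c6∈{2,9}] r9c6 is the only open cell in col 6 admitting 9, so r9c6=9.
Step 21. [r9c2∈{1}] only 1 remains possible at r9c2 ⇒ r9c2=1.
Step 22. [r3c1∈{4,6}] 6 has one home in col 1: r3c1, so r3c1=6.
Step 23. [r7c5∈{4}] only 4 remains possible at r7c5, so r7c5=4.
Step 24. [r2c4∈{1,2,9}] box 2 places 9 nowhere but r2c4, so r2c4=9.
Step 25. [r4c2∈{4,9}] row 4 places 9 nowhere but r4c2 ⇒ r4c2=9.
Step 26. [r9c3∈{2}] only 2 remains possible at r9c3, so r9c3=2.
Step 27. [r2c2∈{5}] only 5 remains possible at r2c2, so r2c2=5.
Step 28. [r8c4∈{1,2}] r8c4 is the only open cell in box 8 admitting 2. So r8c4=2.
Step 29. [r8c2∈{4,6}] col 2 places 4 nowhere but r8c2 ⇒ r8c2=4.
Step 30. [r8c3∈{6,9}] in row 8, 6 fits only at r8c3 ⇒ r8c3=6.
Step 31. [r5c3∈{3,4}] row 5 places 3 nowhere but r5c3, so r5c3=3.
Step 32. [r7c3∈{9}] only 9 remains possible at r7c3, so r7c3=9.
Step 33. [r5c7∈{7}] r5c7's peers cover all but 7. So r5c7=7.
Step 34. [r8c5∈{1}] only 1 remains possible at r8c5 ⇒ r8c5=1.
Step 35. [r6c2∈{6}] r6c2 is down to just 6 ⇒ r6c2=6.
Step 36. [r2c8∈{6}] r2c8 is down to just 6. So r2c8=6.
Step 37. [r8c7∈{9}] r8c7's peers cover all but 9. So r8c7=9.
Step 38. [r3c3∈{4}] r3c3 has the single candidate 4 ⇒ r3c3=4.
Step 39. [r1c4∈{1}] r1c4 is down to just 1. So r1c4=1.
Step 40. [r5c4∈{4}] r5c4's peers cover all but 4 ⇒ r5c4=4.
Step 41. [r5c5∈{9}] r5c5 is down to just 9. So r5c5=9.
Step 42. [r1c6∈{2}] only 2 remains possible at r1c6. So r1c6=2.
Step 43. [r1c8∈{5}] r1c8's peers cover all but 5. So r1c8=5.
Step 44. [r4c1∈{4}] only 4 remains possible at r4c1, so r4c1=4.
Step 45. [r4c8∈{8}] nothing but 8 survives at r4c8 ⇒ r4c8=8.
Step 46. [r7c2∈{7}] only 7 remains possible at r7c2, so r7c2=7.
Step 47. [r7c7∈{2}] only 2 remains possible at r7c7 ⇒ r7c7=2.
Step 48. [r2c3∈{1}] r2c3 has the single candidate 1, so r2c3=1.
Step 49. [r6c3∈{5}] only 5 remains possible at r6c3 ⇒ r6c3=5.
Step 50. [r4c9∈{1}] only 1 remains possible at r4c9 ⇒ r4c9=1.
Step 51. [r9c4∈{8}] r9c4 has the single candidate 8. So r9c4=8.
Step 52. [r3c8∈{9}] nothing but 9 survives at r3c8, so r3c8=9.
Step 53. [r2c9∈{2}] r2c9 is down to just 2. So r2c9=2.

Answer: 9 3 8 1 6 2 4 5 7 / 7 5 1 9 3 4 8 6 2 / 6 2 4 5 7 8 1 9 3 / 4 9 7 3 2 6 5 8 1 / 1 8 3 4 9 5 7 2 6 / 2 6 5 7 8 1 3 4 9 / 5 7 9 6 4 3 2 1 8 / 8 4 6 2 1 7 9 3 5 / 3 1 2 8 5 9 6 7 4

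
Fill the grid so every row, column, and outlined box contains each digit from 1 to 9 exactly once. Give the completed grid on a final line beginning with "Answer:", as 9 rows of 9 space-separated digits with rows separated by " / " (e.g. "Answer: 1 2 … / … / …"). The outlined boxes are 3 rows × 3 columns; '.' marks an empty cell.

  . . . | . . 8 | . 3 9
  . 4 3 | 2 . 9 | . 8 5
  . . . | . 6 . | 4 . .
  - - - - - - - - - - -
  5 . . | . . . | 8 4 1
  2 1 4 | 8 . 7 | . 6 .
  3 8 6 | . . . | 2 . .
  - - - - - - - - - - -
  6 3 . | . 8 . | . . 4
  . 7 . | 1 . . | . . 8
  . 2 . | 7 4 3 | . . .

Step 1. [r2c7∈{1,6,7}] row 2 places 6 nowhere but r2c7 ⇒ r2c7=6.
Step 2. [r1c3∈{1,2,5,7}] row 1 places 2 nowhere but r1c3. So r1c3=2.
Step 3. [r4c2∈{9}] nothing but 9 survives at r4c2, so r4c2=9.
Step 4. [r3c2∈{5}] r3c2 has the single candidate 5. So r3c2=5.
Step 5. [r3c6∈{1}] r3c6 is down to just 1 ⇒ r3c6=1.
Step 6. [r1c7∈{1,7}] across box 3, 1 lands solely at r1c7, so r1c7=1.
Step 7. [r1c1∈{7}] nothing but 7 survives at r1c1 ⇒ r1c1=7.
Step 8. [r1c5∈{5}] r1c5's peers cover all but 5, so r1c5=5.
Step 9. [r5c7∈{3,5,9}] r5c7 is the only open cell in row 5 admitting 5, so r5c7=5.
Step 10. [r9c7∈{9}] nothing but 9 survives at r9c7. So r9c7=9.
Step 11. [r5c5∈{3,9}] row 5 places 9 nowhere but r5c5. So r5c5=9.
Step 12. [r8c5∈{2}] r8c5's peers cover all but 2 ⇒ r8c5=2.
Step 13. [r7c6∈{5}] nothing but 5 survives at r7c6. So r7c6=5.
Step 14. [r7c8∈{1,2,7}] row 7 places 2 nowhere but r7c8, so r7c8=2.
Step 15. [r9c8∈{1,5}] in col 8, 1 fits only at r9c8 ⇒ r9c8=1.
Step 16. [r9c1∈{8}] only 8 remains possible at r9c1. So r9c1=8.
Step 17. [r4c4∈{3,6}] 6 has one home in col 4: r4c4. So r4c4=6.
Step 18. [r6c9∈{7}] nothing but 7 survives at r6c9. So r6c9=7.
Step 19. [r3c1∈{9}] r3c1 is down to just 9 ⇒ r3c1=9.
Step 20. [r8c3∈{5,9}] 9 has one home in row 8: r8c3. So r8c3=9.
Step 21. [r6c4∈{4,5}] row 6 places 5 nowhere but r6c4 ⇒ r6c4=5.
Step 22. [r6c6∈{4}] nothing but 4 survives at r6c6. So r6c6=4.
Step 23. [r6c5∈{1}] r6c5's peers cover all but 1, so r6c5=1.
Step 24. [r4c3∈{7}] r4c3's peers cover all but 7 ⇒ r4c3=7.
Step 25. [r4c5∈{3}] r4c5 has the single candidate 3 ⇒ r4c5=3.
Step 26. [r1c2∈{6}] r1c2 is down to just 6, so r1c2=6.
Step 27. [r7c4∈{9}] only 9 remains possible at r7c4 ⇒ r7c4=9.
Step 28. [r7c3∈{1}] nothing but 1 survives at r7c3 ⇒ r7c3=1.
Step 29. [r1c4∈{4}] r1c4 is down to just 4, so r1c4=4.
Step 30. [r3c4∈{3}] r3c4 is down to just 3, so r3c4=3.
Step 31. [r2c1∈{1}] only 1 remains possible at r2c1. So r2c1=1.
Step 32. [r6c8∈{9}] r6c8's peers cover all but 9. So r6c8=9.
Step 33. [r8c1∈{4}] r8c1 is down to just 4. So r8c1=4.
Step 34. [r8c6∈{6}] r8c6 is down to just 6, so r8c6=6.
Step 35. [r5c9∈{3}] nothing but 3 survives at r5c9 ⇒ r5c9=3.
Step 36. [r3c3∈{8}] r3c3 is down to just 8. So r3c3=8.
Step 37. [r3c8∈{7}] r3c8 has the single candidate 7 ⇒ r3c8=7.
Step 38. [r9c9∈{6}] nothing but 6 survives at r9c9. So r9c9=6.
Step 39. [r7c7∈{7}] r7c7's peers cover all but 7. So r7c7=7.
Step 40. [r9c3∈{5}] only 5 remains possible at r9c3, so r9c3=5.
Step 41. [r4c6∈{2}] r4c6 is down to just 2, so r4c6=2.
Step 42. [r8c7∈{3}] nothing but 3 survives at r8c7. So r8c7=3.
Step 43. [r2c5∈{7}] r2c5 is down to just 7 ⇒ r2c5=7.
Step 44. [r8c8∈{5}] only 5 remains possible at r8c8 ⇒ r8c8=5.
Step 45. [r3c9∈{2}] r3c9 has the single candidate 2. So r3c9=2.

Answer: 7 6 2 4 5 8 1 3 9 / 1 4 3 2 7 9 6 8 5 / 9 5 8 3 6 1 4 7 2 / 5 9 7 6 3 2 8 4 1 / 2 1 4 8 9 7 5 6 3 / 3 8 6 5 1 4 2 9 7 / 6 3 1 9 8 5 7 2 4 / 4 7 9 1 2 6 3 5 8 / 8 2 5 7 4 3 9 1 6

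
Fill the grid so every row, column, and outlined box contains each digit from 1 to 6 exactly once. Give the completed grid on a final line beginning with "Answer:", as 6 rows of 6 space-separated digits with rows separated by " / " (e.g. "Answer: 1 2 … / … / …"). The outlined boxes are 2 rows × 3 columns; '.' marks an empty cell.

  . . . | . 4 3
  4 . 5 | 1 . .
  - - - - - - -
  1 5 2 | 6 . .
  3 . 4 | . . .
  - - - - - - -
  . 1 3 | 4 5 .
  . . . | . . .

Step 1. [r6c3∈{6}] r6c3 is down to just 6 ⇒ r6c3=6.
Step 2. [r5c1∈{2}] only 2 remains possible at r5c1 ⇒ r5c1=2.
Step 3. [r2c5∈{2,6}] across col 5, 6 lands solely at r2c5 ⇒ r2c5=6.
Step 4. [r2c6∈{2}] r2c6 has the single candidate 2, so r2c6=2.
Step 5. [r6c4∈{2,3}] in col 4, 3 fits only at r6c4 ⇒ r6c4=3.
Step 6. [r6c6∈{1}] only 1 remains possible at r6c6, so r6c6=1.
Step 7. [r4c4∈{2,5}] across col 4, 2 lands solely at r4c4, so r4c4=2.
Step 8. [r1c1∈{6}] r1c1 is down to just 6. So r1c1=6.
Step 9. [r4c6∈{5}] only 5 remains possible at r4c6 ⇒ r4c6=5.
Step 10. [r6c2∈{4}] r6c2's peers cover all but 4, so r6c2=4.
Step 11. [r4c2∈{6}] r4c2 has the single candidate 6. So r4c2=6.
Step 12. [r2c2∈{3}] r2c2's peers cover all but 3. So r2c2=3.
Step 13. [r4c5∈{1}] r4c5 has the single candidate 1 ⇒ r4c5=1.
Step 14. [r1c2∈{2}] r1c2 has the single candidate 2. So r1c2=2.
Step 15. [r3c5∈{3}] r3c5 is down to just 3. So r3c5=3.
Step 16. [r1c3∈{1}] r1c3 has the single candidate 1 ⇒ r1c3=1.
Step 17. [r3c6∈{4}] r3c6 is down to just 4, so r3c6=4.
Step 18. [r6c1∈{5}] r6c1's peers cover all but 5, so r6c1=5.
Step 19. [r1c4∈{5}] r1c4's peers cover all but 5, so r1c4=5.
Step 20. [r5c6∈{6}] nothing but 6 survives at r5c6 ⇒ r5c6=6.
Step 21. [r6c5∈{2}] r6c5 is down to just 2 ⇒ r6c5=2.

Answer: 6 2 1 5 4 3 / 4 3 5 1 6 2 / 1 5 2 6 3 4 / 3 6 4 2 1 5 / 2 1 3 4 5 6 / 5 4 6 3 2 1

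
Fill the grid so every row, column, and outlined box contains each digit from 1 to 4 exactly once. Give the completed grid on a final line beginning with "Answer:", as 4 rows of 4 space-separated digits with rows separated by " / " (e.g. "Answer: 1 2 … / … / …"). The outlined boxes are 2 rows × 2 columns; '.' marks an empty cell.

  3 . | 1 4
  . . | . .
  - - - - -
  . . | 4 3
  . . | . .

Step 1. [r2c4∈{2}] r2c4 has the single candidate 2 ⇒ r2c4=2.
Step 2. [r4c2∈{1,2,3,4}] in row 4, 3 fits only at r4c2. So r4c2=3.
Step 3. [r4c1∈{1,2,4}] r4c1 is the only open cell in row 4 admitting 4 ⇒ r4c1=4.
Step 4. [r2c1∈{1}] only 1 remains possible at r2c1 ⇒ r2c1=1.
Step 5. [r1c2∈{2}] r1c2's peers cover all but 2. So r1c2=2.
Step 6. [r4c4∈{1}] only 1 remains possible at r4c4. So r4c4=1.
Step 7. [r2c2∈{4}] r2c2's peers cover all but 4 ⇒ r2c2=4.
Step 8. [r3c2∈{1}] r3c2's peers cover all but 1 ⇒ r3c2=1.
Step 9. [r4c3∈{2}] r4c3 is down to just 2, so r4c3=2.
Step 10. [r3c1∈{2}] r3c1 is down to just 2 ⇒ r3c1=2.
Step 11. [r2c3∈{3}] r2c3 is down to just 3, so r2c3=3.

Answer: 3 2 1 4 / 1 4 3 2 / 2 1 4 3 / 4 3 2 1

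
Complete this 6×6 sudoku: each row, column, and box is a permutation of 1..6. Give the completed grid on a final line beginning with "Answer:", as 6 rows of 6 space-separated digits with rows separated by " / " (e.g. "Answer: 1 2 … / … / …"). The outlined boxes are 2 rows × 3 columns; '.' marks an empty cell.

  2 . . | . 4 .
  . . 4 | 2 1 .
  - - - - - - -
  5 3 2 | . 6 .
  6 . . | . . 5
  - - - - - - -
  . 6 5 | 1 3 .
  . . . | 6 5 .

Step 1. [r6c1∈{1,3,4}] in col 1, 1 fits only at r6c1, so r6c1=1.
Step 2. [r4c2∈{1,4}] in box 3, 4 fits only at r4c2, so r4c2=4.
Step 3. [r1c3∈{1,3,6}] in col 3, 6 fits only at r1c3, so r1c3=6.
Step 4. [r6c6∈{2,4}] 4 has one home in row 6: r6c6, so r6c6=4.
Step 5. [r1c6∈{3}] only 3 remains possible at r1c6, so r1c6=3.
Step 6. [r1c2∈{1,5}] across row 1, 1 lands solely at r1c2, so r1c2=1.
Step 7. [r2c2∈{5}] r2c2 has the single candidate 5 ⇒ r2c2=5.
Step 8. [r4c3∈{1}] r4c3's peers cover all but 1 ⇒ r4c3=1.
Step 9. [r4c5∈{2}] r4c5's peers cover all but 2. So r4c5=2.
Step 10. [r5c1∈{4}] only 4 remains possible at r5c1, so r5c1=4.
Step 11. [r6c3∈{3}] r6c3 has the single candidate 3. So r6c3=3.
Step 12. [r2c6∈{6}] r2c6's peers cover all but 6. So r2c6=6.
Step 13. [r5c6∈{2}] r5c6 has the single candidate 2. So r5c6=2.
Step 14. [r6c2∈{2}] only 2 remains possible at r6c2 ⇒ r6c2=2.
Step 15. [r3c6∈{1}] nothing but 1 survives at r3c6. So r3c6=1.
Step 16. [r4c4∈{3}] r4c4 is down to just 3. So r4c4=3.
Step 17. [r2c1∈{3}] r2c1 is down to just 3. So r2c1=3.
Step 18. [r3c4∈{4}] only 4 remains possible at r3c4, so r3c4=4.
Step 19. [r1c4∈{5}] only 5 remains possible at r1c4. So r1c4=5.

Answer: 2 1 6 5 4 3 / 3 5 4 2 1 6 / 5 3 2 4 6 1 / 6 4 1 3 2 5 / 4 6 5 1 3 2 / 1 2 3 6 5 4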